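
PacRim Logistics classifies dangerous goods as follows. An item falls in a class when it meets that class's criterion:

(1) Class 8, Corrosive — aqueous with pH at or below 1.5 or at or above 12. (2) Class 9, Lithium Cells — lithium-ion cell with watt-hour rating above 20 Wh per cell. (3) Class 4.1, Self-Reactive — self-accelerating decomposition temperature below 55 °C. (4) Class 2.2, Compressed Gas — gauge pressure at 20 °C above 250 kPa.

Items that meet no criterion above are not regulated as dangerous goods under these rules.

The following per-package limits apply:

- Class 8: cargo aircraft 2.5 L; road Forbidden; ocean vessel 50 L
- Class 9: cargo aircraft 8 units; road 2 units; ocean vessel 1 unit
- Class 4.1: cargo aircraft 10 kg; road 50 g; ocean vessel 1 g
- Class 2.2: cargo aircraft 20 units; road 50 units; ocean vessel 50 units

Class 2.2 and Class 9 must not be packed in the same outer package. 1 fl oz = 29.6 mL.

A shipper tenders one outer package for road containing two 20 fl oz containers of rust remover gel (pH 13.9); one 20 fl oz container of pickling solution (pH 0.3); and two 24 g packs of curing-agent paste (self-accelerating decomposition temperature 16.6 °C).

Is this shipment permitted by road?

No

The rust remover gel has pH 13.9, which is ≥ 12, so it is Class 8 (Corrosive).
Pickling solution: pH 0.3 ≤ 1.5 → Class 8 (Corrosive).
The curing-agent paste has self-accelerating decomposition temperature 16.6 °C, which is < 55 °C, so it is Class 4.1 (Self-Reactive).
Total Class 8: (two 20 fl oz containers = 1.184 L) + (one 20 fl oz container = 592 mL) = 1.776 L.
By road, Class 8 is Forbidden regardless of quantity.
Class 4.1 quantity: two 24 g packs = 48 g.
That is within the Class 4.1 road limit of 50 g.
The segregation rule (Class 2.2 with Class 9) does not apply to Class 8 with Class 4.1.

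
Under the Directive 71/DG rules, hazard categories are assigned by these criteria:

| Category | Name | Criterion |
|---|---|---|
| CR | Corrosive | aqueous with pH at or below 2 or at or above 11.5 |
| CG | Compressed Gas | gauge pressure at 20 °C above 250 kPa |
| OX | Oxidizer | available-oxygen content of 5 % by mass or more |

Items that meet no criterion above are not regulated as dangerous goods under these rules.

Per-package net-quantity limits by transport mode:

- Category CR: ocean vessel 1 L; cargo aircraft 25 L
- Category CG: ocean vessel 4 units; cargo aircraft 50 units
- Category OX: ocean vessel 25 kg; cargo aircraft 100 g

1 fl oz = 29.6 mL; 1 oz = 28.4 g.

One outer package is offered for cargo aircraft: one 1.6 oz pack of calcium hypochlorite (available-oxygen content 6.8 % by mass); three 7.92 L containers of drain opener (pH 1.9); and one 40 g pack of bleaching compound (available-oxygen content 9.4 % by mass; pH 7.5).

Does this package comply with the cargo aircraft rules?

Yes

With available-oxygen content 6.8 % by mass (≥ 5 % by mass), the calcium hypochlorite falls in Category OX.
With pH 1.9 (≤ 2), the drain opener falls in Category CR.
With available-oxygen content 9.4 % by mass (≥ 5 % by mass), the bleaching compound falls in Category OX.
Total Category OX: (one 1.6 oz pack = 45.44 g) + 40 g = 85.44 g.
That is within the Category OX cargo aircraft limit of 100 g.
Category CR quantity: three 7.92 L containers = 23.76 L.
23.76 L is within the cargo aircraft limit of 25 L for Category CR.
Every hazard category is within its cargo aircraft limit and no segregation rule is violated.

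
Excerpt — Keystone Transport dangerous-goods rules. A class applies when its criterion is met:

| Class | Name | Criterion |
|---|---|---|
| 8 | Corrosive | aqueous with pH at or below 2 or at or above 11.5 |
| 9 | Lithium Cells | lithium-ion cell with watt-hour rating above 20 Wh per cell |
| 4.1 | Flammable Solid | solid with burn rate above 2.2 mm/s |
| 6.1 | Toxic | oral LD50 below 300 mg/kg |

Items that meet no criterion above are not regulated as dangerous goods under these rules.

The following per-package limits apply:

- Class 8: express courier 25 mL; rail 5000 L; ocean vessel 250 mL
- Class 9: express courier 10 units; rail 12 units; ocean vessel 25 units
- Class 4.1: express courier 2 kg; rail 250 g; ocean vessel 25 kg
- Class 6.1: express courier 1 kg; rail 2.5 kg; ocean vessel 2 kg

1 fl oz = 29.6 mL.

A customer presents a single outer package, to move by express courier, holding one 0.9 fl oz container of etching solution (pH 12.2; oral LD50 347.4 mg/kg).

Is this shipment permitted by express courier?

No

Etching solution: pH 12.2 ≥ 11.5 → Class 8 (Corrosive).
Class 8 quantity: one 0.9 fl oz container = 26.64 mL.
26.64 mL exceeds the express courier limit of 25 mL for Class 8.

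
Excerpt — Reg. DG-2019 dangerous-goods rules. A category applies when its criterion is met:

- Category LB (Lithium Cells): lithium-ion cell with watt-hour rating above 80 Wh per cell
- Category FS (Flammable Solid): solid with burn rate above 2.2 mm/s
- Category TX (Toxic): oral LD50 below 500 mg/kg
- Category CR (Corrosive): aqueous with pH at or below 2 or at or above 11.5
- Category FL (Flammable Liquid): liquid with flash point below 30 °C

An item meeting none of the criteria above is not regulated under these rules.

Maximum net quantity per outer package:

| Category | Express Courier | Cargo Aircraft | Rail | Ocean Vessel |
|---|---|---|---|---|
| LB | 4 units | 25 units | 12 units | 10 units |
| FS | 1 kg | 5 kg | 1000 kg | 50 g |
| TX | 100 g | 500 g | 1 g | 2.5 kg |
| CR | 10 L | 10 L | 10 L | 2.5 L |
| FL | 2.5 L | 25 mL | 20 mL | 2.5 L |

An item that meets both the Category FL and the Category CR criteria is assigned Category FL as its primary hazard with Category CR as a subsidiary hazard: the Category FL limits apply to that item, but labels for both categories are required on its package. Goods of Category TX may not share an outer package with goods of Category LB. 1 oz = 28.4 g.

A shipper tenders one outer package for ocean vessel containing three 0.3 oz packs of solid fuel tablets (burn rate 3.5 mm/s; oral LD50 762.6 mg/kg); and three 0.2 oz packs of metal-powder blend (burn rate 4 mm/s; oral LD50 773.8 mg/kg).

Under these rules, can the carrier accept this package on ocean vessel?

Solid fuel tablets: burn rate 3.5 mm/s > 2.2 mm/s → Category FS (Flammable Solid).
With burn rate 4 mm/s (> 2.2 mm/s), the metal-powder blend falls in Category FS.
Category FS net quantity: (three 0.3 oz packs = 25.56 g) + (three 0.2 oz packs = 17.04 g) = 42.6 g.
That is within the Category FS ocean vessel limit of 50 g.

Yes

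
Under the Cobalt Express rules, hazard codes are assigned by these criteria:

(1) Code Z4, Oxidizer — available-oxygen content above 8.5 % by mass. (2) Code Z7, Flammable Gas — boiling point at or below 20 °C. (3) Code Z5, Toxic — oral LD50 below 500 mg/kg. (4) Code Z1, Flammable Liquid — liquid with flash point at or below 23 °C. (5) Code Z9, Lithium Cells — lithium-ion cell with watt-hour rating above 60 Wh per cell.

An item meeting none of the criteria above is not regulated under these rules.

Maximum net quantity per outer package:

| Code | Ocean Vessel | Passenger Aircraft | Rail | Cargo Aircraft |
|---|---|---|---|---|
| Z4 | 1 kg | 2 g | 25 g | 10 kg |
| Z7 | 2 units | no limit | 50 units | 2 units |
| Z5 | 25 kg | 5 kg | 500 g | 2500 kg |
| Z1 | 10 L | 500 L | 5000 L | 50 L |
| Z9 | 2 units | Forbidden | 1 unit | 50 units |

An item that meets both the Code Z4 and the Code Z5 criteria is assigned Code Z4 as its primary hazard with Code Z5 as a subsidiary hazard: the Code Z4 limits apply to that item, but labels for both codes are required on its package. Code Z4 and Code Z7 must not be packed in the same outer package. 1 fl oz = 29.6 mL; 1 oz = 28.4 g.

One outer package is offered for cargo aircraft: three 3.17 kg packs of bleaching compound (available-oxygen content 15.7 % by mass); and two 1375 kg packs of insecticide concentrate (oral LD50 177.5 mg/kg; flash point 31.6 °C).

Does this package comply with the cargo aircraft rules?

No

The bleaching compound has available-oxygen content 15.7 % by mass, which is > 8.5 % by mass, so it is Code Z4 (Oxidizer).
Insecticide concentrate: oral LD50 177.5 mg/kg < 500 mg/kg → Code Z5 (Toxic).
Code Z5 quantity: two 1375 kg packs = 2750 kg.
That exceeds the Code Z5 cargo aircraft limit of 2500 kg.
Code Z4 quantity: three 3.17 kg packs = 9.51 kg.
That is within the Code Z4 cargo aircraft limit of 10 kg.
The segregation rule (Code Z4 with Code Z7) does not apply to Code Z5 with Code Z4.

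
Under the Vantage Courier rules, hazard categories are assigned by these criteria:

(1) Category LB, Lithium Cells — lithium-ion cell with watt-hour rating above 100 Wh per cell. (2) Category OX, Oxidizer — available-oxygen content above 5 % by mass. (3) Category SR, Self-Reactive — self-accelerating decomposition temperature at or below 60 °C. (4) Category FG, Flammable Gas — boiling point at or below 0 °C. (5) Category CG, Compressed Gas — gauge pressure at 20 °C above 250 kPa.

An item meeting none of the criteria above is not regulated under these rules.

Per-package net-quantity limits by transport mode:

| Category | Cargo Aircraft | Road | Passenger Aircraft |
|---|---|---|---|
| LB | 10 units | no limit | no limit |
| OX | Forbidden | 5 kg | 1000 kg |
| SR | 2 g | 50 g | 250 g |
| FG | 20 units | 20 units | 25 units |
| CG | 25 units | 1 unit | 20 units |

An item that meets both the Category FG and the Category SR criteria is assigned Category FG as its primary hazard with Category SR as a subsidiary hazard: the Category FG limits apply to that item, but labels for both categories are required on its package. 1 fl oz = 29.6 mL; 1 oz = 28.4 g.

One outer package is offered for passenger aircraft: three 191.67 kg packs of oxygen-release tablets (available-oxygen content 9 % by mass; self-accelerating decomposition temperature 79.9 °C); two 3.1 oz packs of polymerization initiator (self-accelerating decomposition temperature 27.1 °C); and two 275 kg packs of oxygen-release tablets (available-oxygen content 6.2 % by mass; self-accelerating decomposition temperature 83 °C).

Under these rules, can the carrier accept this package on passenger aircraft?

No

Available-oxygen content 9 % by mass meets the Category OX criterion (Oxidizer), so the oxygen-release tablets are Category OX.
Polymerization initiator: self-accelerating decomposition temperature 27.1 °C ≤ 60 °C → Category SR (Self-Reactive).
Available-oxygen content 6.2 % by mass meets the Category OX criterion (Oxidizer), so the oxygen-release tablets are Category OX.
Total Category OX: (three 191.67 kg packs = 575.01 kg) + (two 275 kg packs = 550 kg) = 1125.01 kg.
1125.01 kg exceeds the passenger aircraft limit of 1000 kg for Category OX.
Category SR quantity: two 3.1 oz packs = 176.08 g.
176.08 g ≤ 250 g (passenger aircraft limit, Category SR) — within limit.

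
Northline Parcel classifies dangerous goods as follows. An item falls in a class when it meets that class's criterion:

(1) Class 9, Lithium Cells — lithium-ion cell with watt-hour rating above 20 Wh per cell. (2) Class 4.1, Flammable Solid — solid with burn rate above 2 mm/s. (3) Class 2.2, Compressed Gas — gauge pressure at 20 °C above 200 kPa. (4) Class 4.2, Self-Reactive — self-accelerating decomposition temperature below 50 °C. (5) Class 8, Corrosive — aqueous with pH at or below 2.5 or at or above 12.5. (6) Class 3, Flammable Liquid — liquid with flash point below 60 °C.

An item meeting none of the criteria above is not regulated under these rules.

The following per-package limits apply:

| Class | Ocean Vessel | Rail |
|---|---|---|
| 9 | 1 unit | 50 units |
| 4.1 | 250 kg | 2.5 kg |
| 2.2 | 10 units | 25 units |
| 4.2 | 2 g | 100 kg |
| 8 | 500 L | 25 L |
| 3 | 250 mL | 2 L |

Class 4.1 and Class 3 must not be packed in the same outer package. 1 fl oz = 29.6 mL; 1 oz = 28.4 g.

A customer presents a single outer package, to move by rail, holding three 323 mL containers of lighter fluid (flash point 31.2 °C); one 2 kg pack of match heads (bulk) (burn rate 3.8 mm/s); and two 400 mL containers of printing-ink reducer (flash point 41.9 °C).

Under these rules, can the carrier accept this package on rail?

With flash point 31.2 °C (< 60 °C), the lighter fluid falls in Class 3.
The match heads (bulk) have burn rate 3.8 mm/s, which is > 2 mm/s, so they are Class 4.1 (Flammable Solid).
Flash point 41.9 °C meets the Class 3 criterion (Flammable Liquid), so the printing-ink reducer is Class 3.
Class 4.1 quantity: 2 kg.
2 kg ≤ 2.5 kg (rail limit, Class 4.1) — within limit.
Class 3 net quantity: (three 323 mL containers = 969 mL) + (two 400 mL containers = 800 mL) = 1.769 L.
1.769 L ≤ 2 L (rail limit, Class 3) — within limit.
Class 4.1 and Class 3 may not share an outer package.

No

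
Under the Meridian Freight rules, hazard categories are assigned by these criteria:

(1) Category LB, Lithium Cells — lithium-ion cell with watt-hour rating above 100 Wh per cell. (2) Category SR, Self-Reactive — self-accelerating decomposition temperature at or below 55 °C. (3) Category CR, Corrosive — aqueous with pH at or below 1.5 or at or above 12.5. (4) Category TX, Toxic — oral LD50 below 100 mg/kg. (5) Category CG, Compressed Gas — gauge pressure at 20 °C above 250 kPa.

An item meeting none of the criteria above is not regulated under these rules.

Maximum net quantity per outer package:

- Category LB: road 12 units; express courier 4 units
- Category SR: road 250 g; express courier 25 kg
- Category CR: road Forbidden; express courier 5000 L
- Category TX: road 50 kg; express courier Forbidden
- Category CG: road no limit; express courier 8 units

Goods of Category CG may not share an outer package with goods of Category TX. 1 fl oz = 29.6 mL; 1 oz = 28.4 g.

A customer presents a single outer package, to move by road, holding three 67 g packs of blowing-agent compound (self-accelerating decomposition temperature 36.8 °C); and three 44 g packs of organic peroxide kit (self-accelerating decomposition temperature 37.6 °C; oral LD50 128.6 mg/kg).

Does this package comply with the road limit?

With self-accelerating decomposition temperature 36.8 °C (≤ 55 °C), the blowing-agent compound falls in Category SR.
The organic peroxide kit has self-accelerating decomposition temperature 37.6 °C, which is ≤ 55 °C, so it is Category SR (Self-Reactive).
Category SR net quantity: (three 67 g packs = 201 g) + (three 44 g packs = 132 g) = 333 g.
333 g > 250 g (road limit, Category SR) — over the limit.

No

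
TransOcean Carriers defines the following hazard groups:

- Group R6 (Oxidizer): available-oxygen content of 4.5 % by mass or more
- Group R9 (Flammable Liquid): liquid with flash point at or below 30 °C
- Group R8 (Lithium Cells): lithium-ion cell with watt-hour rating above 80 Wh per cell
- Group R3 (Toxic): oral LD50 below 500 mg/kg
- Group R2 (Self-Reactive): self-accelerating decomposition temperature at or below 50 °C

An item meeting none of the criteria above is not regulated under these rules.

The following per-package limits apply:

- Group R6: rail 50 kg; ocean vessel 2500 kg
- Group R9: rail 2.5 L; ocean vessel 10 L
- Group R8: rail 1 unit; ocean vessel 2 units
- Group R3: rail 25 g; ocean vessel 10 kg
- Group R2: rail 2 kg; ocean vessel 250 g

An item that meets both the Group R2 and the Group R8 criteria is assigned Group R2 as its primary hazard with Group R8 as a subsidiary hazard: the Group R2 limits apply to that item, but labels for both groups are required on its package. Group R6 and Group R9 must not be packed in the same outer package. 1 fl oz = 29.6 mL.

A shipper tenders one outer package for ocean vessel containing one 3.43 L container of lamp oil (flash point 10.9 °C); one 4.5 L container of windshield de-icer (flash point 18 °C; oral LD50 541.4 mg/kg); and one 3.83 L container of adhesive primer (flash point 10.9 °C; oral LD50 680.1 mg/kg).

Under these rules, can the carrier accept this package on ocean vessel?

With flash point 10.9 °C (≤ 30 °C), the lamp oil falls in Group R9.
Windshield de-icer: flash point 18 °C ≤ 30 °C → Group R9 (Flammable Liquid).
Flash point 10.9 °C meets the Group R9 criterion (Flammable Liquid), so the adhesive primer is Group R9.
Total Group R9: 3.43 L + 4.5 L + 3.83 L = 11.76 L.
That exceeds the Group R9 ocean vessel limit of 10 L.

No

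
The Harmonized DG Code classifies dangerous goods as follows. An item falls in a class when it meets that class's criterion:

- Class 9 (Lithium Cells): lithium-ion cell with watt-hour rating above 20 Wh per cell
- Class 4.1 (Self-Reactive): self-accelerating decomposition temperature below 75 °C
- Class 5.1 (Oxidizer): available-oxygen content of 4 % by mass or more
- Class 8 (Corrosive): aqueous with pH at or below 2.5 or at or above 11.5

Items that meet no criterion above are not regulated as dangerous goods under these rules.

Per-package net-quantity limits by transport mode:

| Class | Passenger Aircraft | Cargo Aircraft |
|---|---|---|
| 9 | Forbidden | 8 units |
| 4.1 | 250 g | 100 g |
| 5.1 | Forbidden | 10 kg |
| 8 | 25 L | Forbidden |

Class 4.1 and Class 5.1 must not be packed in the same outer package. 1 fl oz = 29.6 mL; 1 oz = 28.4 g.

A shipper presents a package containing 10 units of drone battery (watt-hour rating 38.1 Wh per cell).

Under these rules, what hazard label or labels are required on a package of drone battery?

Class 9

Drone battery: watt-hour rating 38.1 Wh per cell > 20 Wh per cell → Class 9 (Lithium Cells).
Only the Class 9 label is required.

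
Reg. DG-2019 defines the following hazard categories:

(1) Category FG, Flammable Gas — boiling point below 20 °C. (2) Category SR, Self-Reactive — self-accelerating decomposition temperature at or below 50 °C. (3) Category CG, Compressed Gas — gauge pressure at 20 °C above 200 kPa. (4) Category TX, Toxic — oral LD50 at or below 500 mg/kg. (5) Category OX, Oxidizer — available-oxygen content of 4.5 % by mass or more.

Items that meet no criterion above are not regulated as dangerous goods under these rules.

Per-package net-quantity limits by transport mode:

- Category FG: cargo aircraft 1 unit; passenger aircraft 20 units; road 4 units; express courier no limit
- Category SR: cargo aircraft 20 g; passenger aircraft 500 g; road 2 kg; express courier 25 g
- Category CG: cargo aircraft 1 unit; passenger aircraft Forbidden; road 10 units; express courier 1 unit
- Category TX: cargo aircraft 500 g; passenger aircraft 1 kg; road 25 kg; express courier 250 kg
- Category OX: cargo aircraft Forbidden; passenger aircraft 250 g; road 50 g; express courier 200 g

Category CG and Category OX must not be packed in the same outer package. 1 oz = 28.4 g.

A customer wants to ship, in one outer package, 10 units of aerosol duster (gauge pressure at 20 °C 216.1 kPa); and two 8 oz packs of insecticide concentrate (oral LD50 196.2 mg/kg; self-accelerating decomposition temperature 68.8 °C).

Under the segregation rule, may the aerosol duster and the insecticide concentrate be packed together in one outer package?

Aerosol duster: gauge pressure at 20 °C 216.1 kPa > 200 kPa → Category CG (Compressed Gas).
Insecticide concentrate: oral LD50 196.2 mg/kg ≤ 500 mg/kg → Category TX (Toxic).
No segregation rule bars Category CG with Category TX.

Yes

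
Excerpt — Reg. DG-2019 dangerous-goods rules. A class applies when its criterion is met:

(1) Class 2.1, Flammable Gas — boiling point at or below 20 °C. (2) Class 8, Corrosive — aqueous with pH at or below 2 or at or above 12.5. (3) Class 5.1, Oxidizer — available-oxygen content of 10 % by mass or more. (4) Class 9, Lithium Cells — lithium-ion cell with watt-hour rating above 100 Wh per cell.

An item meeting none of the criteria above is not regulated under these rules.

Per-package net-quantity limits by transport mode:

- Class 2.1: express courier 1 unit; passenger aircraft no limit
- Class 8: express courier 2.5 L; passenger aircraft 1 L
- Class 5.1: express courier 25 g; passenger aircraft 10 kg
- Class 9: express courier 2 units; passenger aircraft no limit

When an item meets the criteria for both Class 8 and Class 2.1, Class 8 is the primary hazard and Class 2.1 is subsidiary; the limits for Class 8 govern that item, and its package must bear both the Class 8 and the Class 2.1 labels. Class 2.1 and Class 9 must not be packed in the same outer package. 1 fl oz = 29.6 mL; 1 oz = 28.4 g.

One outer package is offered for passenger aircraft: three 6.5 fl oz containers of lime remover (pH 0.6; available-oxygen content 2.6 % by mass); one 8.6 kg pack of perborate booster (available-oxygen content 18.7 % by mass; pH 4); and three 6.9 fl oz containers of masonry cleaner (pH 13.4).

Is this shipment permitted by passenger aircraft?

No

Lime remover: pH 0.6 ≤ 2 → Class 8 (Corrosive).
The perborate booster has available-oxygen content 18.7 % by mass, which is ≥ 10 % by mass, so it is Class 5.1 (Oxidizer).
With pH 13.4 (≥ 12.5), the masonry cleaner falls in Class 8.
Total Class 8: (three 6.5 fl oz containers = 577.2 mL) + (three 6.9 fl oz containers = 612.72 mL) = 1189.92 mL.
1189.92 mL > 1 L (passenger aircraft limit, Class 8) — over the limit.
Class 5.1 quantity: 8.6 kg.
That is within the Class 5.1 passenger aircraft limit of 10 kg.
The segregation rule (Class 2.1 with Class 9) does not apply to Class 8 with Class 5.1.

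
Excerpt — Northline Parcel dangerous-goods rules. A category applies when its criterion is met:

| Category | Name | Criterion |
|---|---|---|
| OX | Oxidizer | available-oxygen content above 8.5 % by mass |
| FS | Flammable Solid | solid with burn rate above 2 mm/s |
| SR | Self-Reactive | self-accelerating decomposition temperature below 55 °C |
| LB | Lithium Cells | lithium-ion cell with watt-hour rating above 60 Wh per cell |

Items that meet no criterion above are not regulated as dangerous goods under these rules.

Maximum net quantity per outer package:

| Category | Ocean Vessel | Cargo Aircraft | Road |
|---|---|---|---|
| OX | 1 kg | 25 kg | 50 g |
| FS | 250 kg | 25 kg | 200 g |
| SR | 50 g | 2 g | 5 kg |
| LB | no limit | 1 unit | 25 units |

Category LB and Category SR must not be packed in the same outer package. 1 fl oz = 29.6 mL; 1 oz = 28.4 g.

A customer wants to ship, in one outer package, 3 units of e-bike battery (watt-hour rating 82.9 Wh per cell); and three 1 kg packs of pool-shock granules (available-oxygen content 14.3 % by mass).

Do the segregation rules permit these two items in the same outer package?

Watt-hour rating 82.9 Wh per cell meets the Category LB criterion (Lithium Cells), so the e-bike battery is Category LB.
Available-oxygen content 14.3 % by mass meets the Category OX criterion (Oxidizer), so the pool-shock granules are Category OX.
No segregation rule bars Category LB with Category OX.

Yes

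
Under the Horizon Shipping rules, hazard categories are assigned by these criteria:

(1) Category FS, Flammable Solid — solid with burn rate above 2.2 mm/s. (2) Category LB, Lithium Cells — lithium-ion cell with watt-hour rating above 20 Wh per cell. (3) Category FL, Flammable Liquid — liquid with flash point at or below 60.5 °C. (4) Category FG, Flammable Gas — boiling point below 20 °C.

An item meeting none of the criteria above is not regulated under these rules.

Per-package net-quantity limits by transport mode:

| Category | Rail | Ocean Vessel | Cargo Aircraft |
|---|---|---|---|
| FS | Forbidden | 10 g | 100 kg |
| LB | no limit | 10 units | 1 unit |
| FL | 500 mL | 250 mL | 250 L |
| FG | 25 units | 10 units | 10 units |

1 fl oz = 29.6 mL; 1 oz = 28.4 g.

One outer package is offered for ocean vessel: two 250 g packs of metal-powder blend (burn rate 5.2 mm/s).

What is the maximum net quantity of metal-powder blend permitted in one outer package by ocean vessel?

10 g

The metal-powder blend has burn rate 5.2 mm/s, which is > 2.2 mm/s, so it is Category FS (Flammable Solid).
The ocean vessel limit for Category FS is 10 g.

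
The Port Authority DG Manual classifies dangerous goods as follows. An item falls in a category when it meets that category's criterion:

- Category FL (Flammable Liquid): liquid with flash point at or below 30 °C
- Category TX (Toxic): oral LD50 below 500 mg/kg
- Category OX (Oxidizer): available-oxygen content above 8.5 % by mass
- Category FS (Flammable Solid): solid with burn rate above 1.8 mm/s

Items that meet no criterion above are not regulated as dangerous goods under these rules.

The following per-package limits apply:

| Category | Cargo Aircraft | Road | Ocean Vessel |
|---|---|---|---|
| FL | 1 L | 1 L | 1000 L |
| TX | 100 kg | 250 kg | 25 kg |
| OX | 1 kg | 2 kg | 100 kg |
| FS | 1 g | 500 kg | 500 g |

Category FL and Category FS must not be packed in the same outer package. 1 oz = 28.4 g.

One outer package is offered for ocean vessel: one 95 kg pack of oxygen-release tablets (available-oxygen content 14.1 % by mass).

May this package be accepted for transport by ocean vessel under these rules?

Yes

The oxygen-release tablets have available-oxygen content 14.1 % by mass, which is > 8.5 % by mass, so they are Category OX (Oxidizer).
Category OX quantity: 95 kg.
95 kg ≤ 100 kg (ocean vessel limit, Category OX) — within limit.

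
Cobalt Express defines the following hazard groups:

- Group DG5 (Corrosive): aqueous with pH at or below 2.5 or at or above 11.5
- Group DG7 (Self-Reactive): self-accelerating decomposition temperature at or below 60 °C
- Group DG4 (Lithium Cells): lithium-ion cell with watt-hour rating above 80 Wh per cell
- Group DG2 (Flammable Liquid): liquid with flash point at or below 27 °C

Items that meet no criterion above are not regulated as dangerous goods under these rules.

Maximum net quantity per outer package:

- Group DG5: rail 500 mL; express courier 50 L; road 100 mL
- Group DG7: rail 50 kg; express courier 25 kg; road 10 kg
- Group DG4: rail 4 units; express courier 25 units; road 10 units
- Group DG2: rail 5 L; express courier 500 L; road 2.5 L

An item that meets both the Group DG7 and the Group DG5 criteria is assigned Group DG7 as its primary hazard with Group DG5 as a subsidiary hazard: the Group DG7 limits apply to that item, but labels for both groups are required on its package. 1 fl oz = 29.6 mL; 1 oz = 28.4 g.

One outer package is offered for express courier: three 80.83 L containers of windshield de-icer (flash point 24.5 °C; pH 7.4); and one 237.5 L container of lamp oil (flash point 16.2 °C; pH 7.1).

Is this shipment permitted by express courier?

Windshield de-icer: flash point 24.5 °C ≤ 27 °C → Group DG2 (Flammable Liquid).
The lamp oil has flash point 16.2 °C, which is ≤ 27 °C, so it is Group DG2 (Flammable Liquid).
Total Group DG2: (three 80.83 L containers = 242.49 L) + 237.5 L = 479.99 L.
479.99 L ≤ 500 L (express courier limit, Group DG2) — within limit.

Yes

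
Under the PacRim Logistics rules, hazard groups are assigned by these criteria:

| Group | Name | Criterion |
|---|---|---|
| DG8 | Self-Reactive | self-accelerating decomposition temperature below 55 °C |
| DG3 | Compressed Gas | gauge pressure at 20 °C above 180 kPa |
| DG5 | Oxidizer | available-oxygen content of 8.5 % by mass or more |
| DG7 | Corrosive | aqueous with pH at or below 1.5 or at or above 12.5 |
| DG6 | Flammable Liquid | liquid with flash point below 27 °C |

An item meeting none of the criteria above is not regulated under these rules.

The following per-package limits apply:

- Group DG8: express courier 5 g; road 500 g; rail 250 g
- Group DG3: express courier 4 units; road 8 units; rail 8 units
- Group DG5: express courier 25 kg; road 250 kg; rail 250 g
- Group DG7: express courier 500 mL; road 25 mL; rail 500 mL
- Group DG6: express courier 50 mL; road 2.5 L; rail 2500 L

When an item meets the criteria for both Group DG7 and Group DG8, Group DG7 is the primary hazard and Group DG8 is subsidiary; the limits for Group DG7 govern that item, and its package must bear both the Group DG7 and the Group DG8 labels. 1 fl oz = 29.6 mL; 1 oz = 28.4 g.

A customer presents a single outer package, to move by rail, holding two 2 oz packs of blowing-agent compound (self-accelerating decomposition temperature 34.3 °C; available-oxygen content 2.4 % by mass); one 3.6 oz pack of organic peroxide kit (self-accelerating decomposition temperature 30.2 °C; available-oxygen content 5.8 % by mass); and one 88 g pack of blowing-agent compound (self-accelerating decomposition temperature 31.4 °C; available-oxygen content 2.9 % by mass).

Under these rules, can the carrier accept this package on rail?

No

Blowing-agent compound: self-accelerating decomposition temperature 34.3 °C < 55 °C → Group DG8 (Self-Reactive).
Self-accelerating decomposition temperature 30.2 °C meets the Group DG8 criterion (Self-Reactive), so the organic peroxide kit is Group DG8.
The blowing-agent compound has self-accelerating decomposition temperature 31.4 °C, which is < 55 °C, so it is Group DG8 (Self-Reactive).
Total Group DG8: (two 2 oz packs = 113.6 g) + (one 3.6 oz pack = 102.24 g) + 88 g = 303.84 g.
303.84 g exceeds the rail limit of 250 g for Group DG8.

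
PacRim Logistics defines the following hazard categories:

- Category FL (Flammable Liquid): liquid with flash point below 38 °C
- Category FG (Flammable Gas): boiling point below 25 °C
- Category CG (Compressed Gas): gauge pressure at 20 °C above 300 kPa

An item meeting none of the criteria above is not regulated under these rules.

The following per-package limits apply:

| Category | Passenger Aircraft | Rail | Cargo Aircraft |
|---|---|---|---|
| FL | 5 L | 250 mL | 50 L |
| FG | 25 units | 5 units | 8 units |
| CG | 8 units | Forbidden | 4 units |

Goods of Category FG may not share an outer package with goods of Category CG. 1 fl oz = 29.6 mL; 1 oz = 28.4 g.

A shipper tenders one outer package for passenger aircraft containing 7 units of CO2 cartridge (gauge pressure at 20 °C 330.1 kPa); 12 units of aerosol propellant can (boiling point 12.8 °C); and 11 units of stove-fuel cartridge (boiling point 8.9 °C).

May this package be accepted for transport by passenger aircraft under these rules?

No

CO2 cartridge: gauge pressure at 20 °C 330.1 kPa > 300 kPa → Category CG (Compressed Gas).
The aerosol propellant can has boiling point 12.8 °C, which is < 25 °C, so it is Category FG (Flammable Gas).
Stove-fuel cartridge: boiling point 8.9 °C < 25 °C → Category FG (Flammable Gas).
Category FG net quantity: 12 units + 11 units = 23 units.
That is within the Category FG passenger aircraft limit of 25 units.
Category CG quantity: 7 units.
That is within the Category CG passenger aircraft limit of 8 units.
Category FG and Category CG may not share an outer package.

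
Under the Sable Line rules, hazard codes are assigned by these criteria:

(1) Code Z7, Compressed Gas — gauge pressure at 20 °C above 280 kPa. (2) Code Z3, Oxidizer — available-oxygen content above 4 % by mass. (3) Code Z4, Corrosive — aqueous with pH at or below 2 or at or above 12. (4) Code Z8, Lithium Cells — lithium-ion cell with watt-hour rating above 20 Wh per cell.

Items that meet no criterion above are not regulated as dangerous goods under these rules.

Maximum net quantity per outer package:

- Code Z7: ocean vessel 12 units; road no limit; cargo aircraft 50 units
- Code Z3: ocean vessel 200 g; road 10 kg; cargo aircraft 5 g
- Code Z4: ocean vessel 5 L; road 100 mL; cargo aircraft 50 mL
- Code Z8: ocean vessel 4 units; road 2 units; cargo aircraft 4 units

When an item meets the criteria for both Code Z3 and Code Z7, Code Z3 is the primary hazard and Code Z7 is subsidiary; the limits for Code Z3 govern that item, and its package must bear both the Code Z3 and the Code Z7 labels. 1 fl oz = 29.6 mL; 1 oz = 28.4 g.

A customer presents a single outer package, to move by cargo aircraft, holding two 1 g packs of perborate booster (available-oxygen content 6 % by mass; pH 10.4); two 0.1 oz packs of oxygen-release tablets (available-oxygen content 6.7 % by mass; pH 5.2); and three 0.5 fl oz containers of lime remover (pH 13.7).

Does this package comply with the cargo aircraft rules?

No

The perborate booster has available-oxygen content 6 % by mass, which is > 4 % by mass, so it is Code Z3 (Oxidizer).
Available-oxygen content 6.7 % by mass meets the Code Z3 criterion (Oxidizer), so the oxygen-release tablets are Code Z3.
pH 13.7 meets the Code Z4 criterion (Corrosive), so the lime remover is Code Z4.
Total Code Z3: (two 1 g packs = 2 g) + (two 0.1 oz packs = 5.68 g) = 7.68 g.
7.68 g exceeds the cargo aircraft limit of 5 g for Code Z3.
Code Z4 quantity: three 0.5 fl oz containers = 44.4 mL.
44.4 mL is within the cargo aircraft limit of 50 mL for Code Z4.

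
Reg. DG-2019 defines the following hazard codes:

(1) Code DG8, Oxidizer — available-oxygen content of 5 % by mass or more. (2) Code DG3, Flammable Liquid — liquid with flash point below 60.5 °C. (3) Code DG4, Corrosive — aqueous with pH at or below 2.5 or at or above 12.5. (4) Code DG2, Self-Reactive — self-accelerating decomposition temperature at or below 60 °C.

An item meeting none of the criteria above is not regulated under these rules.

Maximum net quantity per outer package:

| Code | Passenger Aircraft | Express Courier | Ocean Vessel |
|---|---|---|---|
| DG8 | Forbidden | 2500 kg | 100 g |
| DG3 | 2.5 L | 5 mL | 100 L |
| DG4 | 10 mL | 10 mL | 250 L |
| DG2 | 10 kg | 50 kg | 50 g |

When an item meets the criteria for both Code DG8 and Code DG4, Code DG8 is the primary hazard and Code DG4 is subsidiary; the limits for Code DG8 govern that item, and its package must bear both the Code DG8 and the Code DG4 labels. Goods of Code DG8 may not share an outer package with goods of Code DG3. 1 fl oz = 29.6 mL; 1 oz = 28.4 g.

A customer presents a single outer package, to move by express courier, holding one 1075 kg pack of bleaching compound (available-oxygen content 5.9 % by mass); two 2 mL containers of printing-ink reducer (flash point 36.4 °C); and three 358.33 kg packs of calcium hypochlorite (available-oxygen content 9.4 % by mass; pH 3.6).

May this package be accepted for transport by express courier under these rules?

No

Bleaching compound: available-oxygen content 5.9 % by mass ≥ 5 % by mass → Code DG8 (Oxidizer).
With flash point 36.4 °C (< 60.5 °C), the printing-ink reducer falls in Code DG3.
Calcium hypochlorite: available-oxygen content 9.4 % by mass ≥ 5 % by mass → Code DG8 (Oxidizer).
Code DG8 net quantity: 1075 kg + (three 358.33 kg packs = 1074.99 kg) = 2149.99 kg.
2149.99 kg is within the express courier limit of 2500 kg for Code DG8.
Code DG3 quantity: two 2 mL containers = 4 mL.
4 mL is within the express courier limit of 5 mL for Code DG3.
Code DG8 and Code DG3 may not share an outer package.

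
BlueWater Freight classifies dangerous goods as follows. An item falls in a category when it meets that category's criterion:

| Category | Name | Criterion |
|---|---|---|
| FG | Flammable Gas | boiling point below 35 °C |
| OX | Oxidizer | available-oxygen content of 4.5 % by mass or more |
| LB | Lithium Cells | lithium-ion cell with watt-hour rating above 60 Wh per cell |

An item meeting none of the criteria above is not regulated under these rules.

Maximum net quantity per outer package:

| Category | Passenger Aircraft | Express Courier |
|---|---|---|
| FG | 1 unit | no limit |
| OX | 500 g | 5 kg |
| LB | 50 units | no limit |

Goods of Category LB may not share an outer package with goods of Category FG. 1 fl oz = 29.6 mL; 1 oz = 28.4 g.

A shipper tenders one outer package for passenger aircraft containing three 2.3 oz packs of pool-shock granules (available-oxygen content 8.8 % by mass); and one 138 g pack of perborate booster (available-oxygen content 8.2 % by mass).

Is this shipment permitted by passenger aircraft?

Yes

The pool-shock granules have available-oxygen content 8.8 % by mass, which is ≥ 4.5 % by mass, so they are Category OX (Oxidizer).
Available-oxygen content 8.2 % by mass meets the Category OX criterion (Oxidizer), so the perborate booster is Category OX.
Total Category OX: (three 2.3 oz packs = 195.96 g) + 138 g = 333.96 g.
333.96 g ≤ 500 g (passenger aircraft limit, Category OX) — within limit.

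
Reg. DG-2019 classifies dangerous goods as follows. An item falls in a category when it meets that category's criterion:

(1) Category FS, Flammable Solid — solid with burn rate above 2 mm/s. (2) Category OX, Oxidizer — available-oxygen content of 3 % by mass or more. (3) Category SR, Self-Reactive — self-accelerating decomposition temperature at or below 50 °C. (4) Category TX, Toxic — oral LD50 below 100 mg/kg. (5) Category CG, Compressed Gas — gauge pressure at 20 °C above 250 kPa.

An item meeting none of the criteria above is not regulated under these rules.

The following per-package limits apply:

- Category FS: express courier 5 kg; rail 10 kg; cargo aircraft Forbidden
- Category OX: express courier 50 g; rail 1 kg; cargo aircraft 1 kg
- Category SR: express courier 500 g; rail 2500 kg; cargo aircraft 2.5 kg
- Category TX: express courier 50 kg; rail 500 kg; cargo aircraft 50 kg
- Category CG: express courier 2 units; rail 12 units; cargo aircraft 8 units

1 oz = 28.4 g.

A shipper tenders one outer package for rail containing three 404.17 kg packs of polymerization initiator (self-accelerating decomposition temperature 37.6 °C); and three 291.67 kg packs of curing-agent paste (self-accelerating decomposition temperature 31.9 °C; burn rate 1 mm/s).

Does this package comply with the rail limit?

Yes

Self-accelerating decomposition temperature 37.6 °C meets the Category SR criterion (Self-Reactive), so the polymerization initiator is Category SR.
Self-accelerating decomposition temperature 31.9 °C meets the Category SR criterion (Self-Reactive), so the curing-agent paste is Category SR.
Total Category SR: (three 404.17 kg packs = 1212.51 kg) + (three 291.67 kg packs = 875.01 kg) = 2087.52 kg.
That is within the Category SR rail limit of 2500 kg.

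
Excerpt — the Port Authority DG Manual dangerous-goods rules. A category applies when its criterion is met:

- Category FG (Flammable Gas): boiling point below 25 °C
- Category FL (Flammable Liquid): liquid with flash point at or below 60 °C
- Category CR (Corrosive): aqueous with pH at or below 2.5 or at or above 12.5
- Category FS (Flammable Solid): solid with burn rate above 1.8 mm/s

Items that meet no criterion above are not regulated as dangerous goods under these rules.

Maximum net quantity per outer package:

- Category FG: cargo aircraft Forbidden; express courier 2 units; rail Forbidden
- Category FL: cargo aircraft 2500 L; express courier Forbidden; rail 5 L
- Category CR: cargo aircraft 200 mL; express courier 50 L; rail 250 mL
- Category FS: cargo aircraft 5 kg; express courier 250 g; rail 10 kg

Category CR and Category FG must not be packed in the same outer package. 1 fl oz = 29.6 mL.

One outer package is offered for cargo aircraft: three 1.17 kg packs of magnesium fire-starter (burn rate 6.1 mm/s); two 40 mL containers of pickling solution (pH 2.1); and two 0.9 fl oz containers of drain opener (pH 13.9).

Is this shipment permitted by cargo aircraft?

With burn rate 6.1 mm/s (> 1.8 mm/s), the magnesium fire-starter falls in Category FS.
The pickling solution has pH 2.1, which is ≤ 2.5, so it is Category CR (Corrosive).
The drain opener has pH 13.9, which is ≥ 12.5, so it is Category CR (Corrosive).
Category CR net quantity: (two 40 mL containers = 80 mL) + (two 0.9 fl oz containers = 53.28 mL) = 133.28 mL.
That is within the Category CR cargo aircraft limit of 200 mL.
Category FS quantity: three 1.17 kg packs = 3.51 kg.
3.51 kg is within the cargo aircraft limit of 5 kg for Category FS.
The segregation rule (Category CR with Category FG) does not apply to Category CR with Category FS.
Every hazard category is within its cargo aircraft limit and no segregation rule is violated.

Yes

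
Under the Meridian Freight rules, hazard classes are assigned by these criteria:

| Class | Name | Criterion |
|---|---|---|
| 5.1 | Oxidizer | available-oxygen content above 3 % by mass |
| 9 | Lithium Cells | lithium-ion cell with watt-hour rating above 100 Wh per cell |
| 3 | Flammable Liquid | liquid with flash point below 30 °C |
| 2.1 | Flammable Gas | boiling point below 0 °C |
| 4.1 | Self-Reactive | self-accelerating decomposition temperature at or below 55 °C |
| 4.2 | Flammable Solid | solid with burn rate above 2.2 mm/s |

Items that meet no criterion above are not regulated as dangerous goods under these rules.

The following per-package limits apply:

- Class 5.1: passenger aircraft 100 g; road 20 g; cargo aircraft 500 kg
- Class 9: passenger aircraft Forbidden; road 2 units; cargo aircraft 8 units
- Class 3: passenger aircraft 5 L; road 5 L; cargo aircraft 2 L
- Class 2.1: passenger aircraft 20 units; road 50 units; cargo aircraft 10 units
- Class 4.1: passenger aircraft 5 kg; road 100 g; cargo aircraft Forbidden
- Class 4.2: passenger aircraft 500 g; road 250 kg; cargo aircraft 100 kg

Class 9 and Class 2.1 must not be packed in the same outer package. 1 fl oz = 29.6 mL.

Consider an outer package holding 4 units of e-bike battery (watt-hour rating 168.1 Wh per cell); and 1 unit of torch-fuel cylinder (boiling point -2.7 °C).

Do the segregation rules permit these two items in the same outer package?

No

E-bike battery: watt-hour rating 168.1 Wh per cell > 100 Wh per cell → Class 9 (Lithium Cells).
With boiling point -2.7 °C (< 0 °C), the torch-fuel cylinder falls in Class 2.1.
Class 9 and Class 2.1 may not share an outer package.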